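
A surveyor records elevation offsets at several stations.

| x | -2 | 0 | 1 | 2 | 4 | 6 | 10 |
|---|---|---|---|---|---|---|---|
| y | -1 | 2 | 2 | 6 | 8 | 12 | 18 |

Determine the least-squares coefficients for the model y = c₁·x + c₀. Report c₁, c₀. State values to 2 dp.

c₁ = 1.62, c₀ = 1.85

The normal equations are: 161·c₁ + 21·c₀ = 300;  21·c₁ + 7·c₀ = 47.
Determinant 161·7 − 21² = 686.
c₁ = (300·7 − 21·47)/686 = 159/98; c₀ = (161·47 − 21·300)/686 = 181/98.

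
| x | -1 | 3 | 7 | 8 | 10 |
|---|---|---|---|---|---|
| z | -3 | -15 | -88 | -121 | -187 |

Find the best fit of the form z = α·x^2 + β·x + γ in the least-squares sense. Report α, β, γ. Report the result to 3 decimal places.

Sums needed: Σx^2·x^2 = 16579, Σx^2·x = 1881, Σx^2 = 223, Σx·x = 223, Σx = 27, Σ1 = 5.
And Σx^2·z = -30894, Σx·z = -3496, Σz = -414.
So MᵀM·[α, β, γ]ᵀ = Mᵀz: [[16579, 1881, 223]; [1881, 223, 27]; [223, 27, 5]]·[α, β, γ]ᵀ = [-30894, -3496, -414]ᵀ.
Solving the 3×3 system (Gaussian elimination) gives α = -133158/67531, β = 64835/67531, γ = -2829/67531.

α = -1.972, β = 0.960, γ = -0.042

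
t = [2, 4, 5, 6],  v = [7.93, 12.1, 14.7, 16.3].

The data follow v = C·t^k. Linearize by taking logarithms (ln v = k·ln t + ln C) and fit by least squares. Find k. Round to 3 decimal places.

Let Y = ln v. Fitting Y = k·ln t + ln C by least squares:
XᵀX = [[8.2030, 5.4806]; [5.4806, 4]], rhs = [14.2186, 10.0429]ᵀ  (here Σln t = 5.4806, Σ(ln t)² = 8.2030, Σln v = 10.0429, Σln t·ln v = 14.2186).
Slope k = (n·Σln t·ln v − Σln t·Σln v)/(n·Σ(ln t)² − (Σln t)²) = (4·14.2186 − 5.4806·10.0429)/2.7744 = 0.66070; ln C = (Σln v − k·Σln t)/n = 1.60545.

k = 0.661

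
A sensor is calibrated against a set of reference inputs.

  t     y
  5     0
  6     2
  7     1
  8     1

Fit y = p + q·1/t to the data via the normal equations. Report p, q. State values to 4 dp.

With design matrix M, MᵀM = [[4, 533/840]; [533/840, 73249/705600]] and Mᵀy = [4, 101/168]ᵀ.
Determinant 4·(73249/705600) − (533/840)² = 2969/235200.
p = (4·(73249/705600) − (533/840)·(101/168))/(2969/235200) = 23831/8907; q = (4·(101/168) − (533/840)·4)/(2969/235200) = -31360/2969.

p = 2.6755, q = -10.5625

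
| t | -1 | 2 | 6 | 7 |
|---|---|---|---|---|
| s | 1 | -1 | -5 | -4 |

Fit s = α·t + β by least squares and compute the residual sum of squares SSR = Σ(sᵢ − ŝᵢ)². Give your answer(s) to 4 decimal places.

SSR = 1.5244

Setting ∂/∂α … = 0 gives: 90·α + 14·β = -61;  14·α + 4·β = -9.
(Σt·t = 90, Σt = 14, Σ1 = 4, Σt·s = -61, Σs = -9.)
Eliminating β: 4·(row 1) − 14·(row 2) gives 164·α = 4·(-61) − 14·(-9) = -118, so α = -59/82.
Then β = ((-9) − 14·(-59/82))/4 = 11/41.
Residuals: 1/82, 7/41, -39/41, 63/82; SSR = 125/82.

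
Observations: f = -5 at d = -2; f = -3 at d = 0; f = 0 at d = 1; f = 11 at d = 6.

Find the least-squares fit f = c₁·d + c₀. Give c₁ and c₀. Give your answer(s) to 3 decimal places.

The normal system MᵀM·[c₁, c₀]ᵀ = Mᵀf is [[41, 5]; [5, 4]]·[c₁, c₀]ᵀ = [76, 3]ᵀ.
Δ = 41·4 − 5² = 139.
c₁ = (76·4 − 5·3)/139 = 289/139; c₀ = (41·3 − 5·76)/139 = -257/139.

c₁ = 2.079, c₀ = -1.849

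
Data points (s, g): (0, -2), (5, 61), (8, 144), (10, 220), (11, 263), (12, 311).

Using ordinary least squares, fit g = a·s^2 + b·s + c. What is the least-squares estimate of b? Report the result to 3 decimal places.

Entries of MᵀM: Σs^2·s^2 = 50098, Σs^2·s = 4696, Σs^2 = 454, Σs·s = 454, Σs = 46, Σ1 = 6.
Right-hand side: Σs^2·g = 109348, Σs·g = 10282, Σg = 997.
Row-reducing yields a = 114795/59246, b = 165755/59246, c = -10203/5386.

b = 2.798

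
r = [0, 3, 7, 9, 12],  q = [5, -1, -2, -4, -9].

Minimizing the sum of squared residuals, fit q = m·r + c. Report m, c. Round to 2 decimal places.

Entries of AᵀA: Σr·r = 283, Σr = 31, Σ1 = 5.
And Σr·q = -161, Σq = -11.
AᵀA·[m, c]ᵀ = Aᵀq becomes [[283, 31]; [31, 5]]·[m, c]ᵀ = [-161, -11]ᵀ.
Eliminating c: 5·(row 1) − 31·(row 2) gives 454·m = 5·(-161) − 31·(-11) = -464, so m = -232/227.
Then c = ((-11) − 31·(-232/227))/5 = 939/227.

m = -1.02, c = 4.14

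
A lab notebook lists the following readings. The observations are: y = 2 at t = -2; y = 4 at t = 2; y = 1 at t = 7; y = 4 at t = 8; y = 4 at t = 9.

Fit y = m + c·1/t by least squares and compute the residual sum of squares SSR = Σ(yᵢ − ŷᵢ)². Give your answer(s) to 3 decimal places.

SSR = 6.262

Entries of XᵀX: Σ1 = 5, Σ1/t = 191/504, Σ1/t·1/t = 139297/254016.
And Σy = 15, Σ1/t·y = 263/126.
Normal equations: [[5, 191/504]; [191/504, 139297/254016]]·[m, c]ᵀ = [15, 263/126]ᵀ.
Eliminating c: (139297/254016)·(row 1) − (191/504)·(row 2) gives (165001/63504)·m = (139297/254016)·15 − (191/504)·(263/126) = 269789/36288, so m = 1888523/660004.
Then c = ((263/126) − (191/504)·(1888523/660004))/(139297/254016) = 301770/165001.
Residuals: 35025/660004, 147953/660004, -1400959/660004, 150152/165001, 617373/660004; SSR = 4132827/660004.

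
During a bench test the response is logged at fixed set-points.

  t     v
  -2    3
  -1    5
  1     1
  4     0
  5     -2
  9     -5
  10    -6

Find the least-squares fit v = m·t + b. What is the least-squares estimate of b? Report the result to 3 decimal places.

b = 2.541

Forming XᵀX = [[228, 26]; [26, 7]] and Xᵀv = [-125, -4]ᵀ gives XᵀX·[m, b]ᵀ = Xᵀv.
Determinant 228·7 − 26² = 920.
m = ((-125)·7 − 26·(-4))/920 = -771/920; b = (228·(-4) − 26·(-125))/920 = 1169/460.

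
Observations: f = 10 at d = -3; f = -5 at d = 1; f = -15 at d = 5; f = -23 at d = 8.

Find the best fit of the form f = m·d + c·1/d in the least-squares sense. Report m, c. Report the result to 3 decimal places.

m = -2.876, c = -2.318

From the data, Σd·d = 99, Σd·1/d = 4, Σ1/d·1/d = 16801/14400.
Moment sums: Σd·f = -294, Σ1/d·f = -341/24.
So AᵀA·[m, c]ᵀ = Aᵀf: [[99, 4]; [4, 16801/14400]]·[m, c]ᵀ = [-294, -341/24]ᵀ.
Δ = 99·(16801/14400) − 4² = 159211/1600.
m = ((-294)·(16801/14400) − 4·(-341/24))/(159211/1600) = -1373698/477633; c = (99·(-341/24) − 4·(-294))/(159211/1600) = -369000/159211.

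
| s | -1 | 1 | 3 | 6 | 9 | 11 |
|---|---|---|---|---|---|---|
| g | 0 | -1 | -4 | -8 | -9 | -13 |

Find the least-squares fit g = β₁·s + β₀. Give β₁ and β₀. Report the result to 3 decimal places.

β₁ = -1.064, β₀ = -0.689

AᵀA·[β₁, β₀]ᵀ = Aᵀg reads: 249·β₁ + 29·β₀ = -285;  29·β₁ + 6·β₀ = -35.
(Σs·s = 249, Σs = 29, Σ1 = 6, Σs·g = -285, Σg = -35.)
det = 249·6 − 29² = 653.
β₁ = ((-285)·6 − 29·(-35))/653 = -695/653; β₀ = (249·(-35) − 29·(-285))/653 = -450/653.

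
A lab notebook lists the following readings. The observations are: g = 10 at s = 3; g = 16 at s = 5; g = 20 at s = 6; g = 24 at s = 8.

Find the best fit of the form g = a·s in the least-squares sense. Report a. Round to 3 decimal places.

a = 3.149

Sums needed: Σs·s = 134.
Right-hand side: Σs·g = 422.
So MᵀM·[a]ᵀ = Mᵀg: [[134]]·[a]ᵀ = [422]ᵀ.
Hence a = 422 / 134 ≈ 3.14925.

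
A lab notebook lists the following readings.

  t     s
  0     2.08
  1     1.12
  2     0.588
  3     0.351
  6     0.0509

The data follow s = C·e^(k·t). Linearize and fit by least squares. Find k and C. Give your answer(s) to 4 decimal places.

k = -0.6157, C = 2.0867

Linearized form: ln s = k·t + ln C. From the 5 transformed points,
XᵀX = [[50.0000, 12.0000]; [12.0000, 5]], rhs = [-21.9570, -3.7102]ᵀ  (here Σt = 12.0000, Σ(t)² = 50.0000, Σln s = -3.7102, Σt·ln s = -21.9570).
Solving (det = 106.0000): k = -0.61569, ln C = 0.73561, so C = exp(0.73561) = 2.08675.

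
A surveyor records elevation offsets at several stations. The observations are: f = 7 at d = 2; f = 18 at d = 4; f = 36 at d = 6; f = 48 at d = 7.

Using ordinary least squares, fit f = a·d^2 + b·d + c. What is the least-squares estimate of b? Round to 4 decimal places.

b = -0.0138

Compute the Gram sums: Σd^2·d^2 = 3969, Σd^2·d = 631, Σd^2 = 105, Σd·d = 105, Σd = 19, Σ1 = 4.
And Σd^2·f = 3964, Σd·f = 638, Σf = 109.
Solving the 3×3 system (Gaussian elimination) gives a = 725/796, b = -11/796, c = 678/199.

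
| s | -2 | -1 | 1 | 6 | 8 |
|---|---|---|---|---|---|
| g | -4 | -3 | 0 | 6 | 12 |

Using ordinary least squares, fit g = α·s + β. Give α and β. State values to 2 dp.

Sums needed: Σs·s = 106, Σs = 12, Σ1 = 5.
Moment sums: Σs·g = 143, Σg = 11.
XᵀX·[α, β]ᵀ = Xᵀg becomes [[106, 12]; [12, 5]]·[α, β]ᵀ = [143, 11]ᵀ.
Determinant 106·5 − 12² = 386.
α = (143·5 − 12·11)/386 = 583/386; β = (106·11 − 12·143)/386 = -275/193.

α = 1.51, β = -1.42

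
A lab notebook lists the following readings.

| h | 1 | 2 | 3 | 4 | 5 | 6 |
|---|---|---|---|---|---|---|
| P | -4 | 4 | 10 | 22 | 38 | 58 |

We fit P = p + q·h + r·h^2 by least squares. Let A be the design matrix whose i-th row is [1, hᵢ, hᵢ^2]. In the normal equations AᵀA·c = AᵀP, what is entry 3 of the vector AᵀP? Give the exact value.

3492

Entry 3 ↔ basis h^2, so (AᵀP)_{3} = Σᵢ (h^2)·Pᵢ = (1)·(-4) + (4)·(4) + (9)·(10) + (16)·(22) + (25)·(38) + (36)·(58) = 3492.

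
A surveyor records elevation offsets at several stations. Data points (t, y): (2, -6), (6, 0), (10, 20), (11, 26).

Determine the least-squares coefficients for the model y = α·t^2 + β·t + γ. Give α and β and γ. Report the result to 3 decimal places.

α = 0.407, β = -1.695, γ = -4.295

Sums needed: Σt^2·t^2 = 25953, Σt^2·t = 2555, Σt^2 = 261, Σt·t = 261, Σt = 29, Σ1 = 4.
For Xᵀy: Σt^2·y = 5122, Σt·y = 474, Σy = 40.
Row-reducing yields α = 2769/6796, β = -11521/6796, γ = -14595/3398.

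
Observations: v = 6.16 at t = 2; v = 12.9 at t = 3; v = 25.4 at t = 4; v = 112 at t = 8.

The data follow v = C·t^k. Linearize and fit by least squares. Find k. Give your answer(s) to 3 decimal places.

Taking logs, ln v = k·ln t + ln C, so regress ln v on ln t.
Σln t = 5.2575, Σ(ln t)² = 7.9333, Σln v = 12.3286, Σln t·ln v = 18.3658.
Equations: 7.9333·k + 5.2575·ln C = 18.3658;  5.2575·k + 4·ln C = 12.3286.
Slope k = (n·Σln t·ln v − Σln t·Σln v)/(n·Σ(ln t)² − (Σln t)²) = (4·18.3658 − 5.2575·12.3286)/4.0919 = 2.11288; ln C = (Σln v − k·Σln t)/n = 0.30502.

k = 2.113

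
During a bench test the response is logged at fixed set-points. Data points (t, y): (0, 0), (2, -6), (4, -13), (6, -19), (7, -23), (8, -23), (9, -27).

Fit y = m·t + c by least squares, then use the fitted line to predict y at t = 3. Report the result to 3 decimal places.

XᵀX·[m, c]ᵀ = Xᵀy reads: 250·m + 36·c = -766;  36·m + 7·c = -111.
(Σt·t = 250, Σt = 36, Σ1 = 7, Σt·y = -766, Σy = -111.)
Determinant 250·7 − 36² = 454.
m = ((-766)·7 − 36·(-111))/454 = -683/227; c = (250·(-111) − 36·(-766))/454 = -87/227.
At t = 3: ŷ = (-683/227)·(3) + (-87/227)·(1) = -2136/227.

ŷ = -9.410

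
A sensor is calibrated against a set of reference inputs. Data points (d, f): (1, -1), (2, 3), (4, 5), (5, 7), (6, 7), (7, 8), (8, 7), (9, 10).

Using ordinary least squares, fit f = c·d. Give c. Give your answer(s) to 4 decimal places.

c = 1.1014

Forming MᵀM = [[276]] and Mᵀf = [304]ᵀ gives MᵀM·[c]ᵀ = Mᵀf.
c = 304/276 = 1.10145.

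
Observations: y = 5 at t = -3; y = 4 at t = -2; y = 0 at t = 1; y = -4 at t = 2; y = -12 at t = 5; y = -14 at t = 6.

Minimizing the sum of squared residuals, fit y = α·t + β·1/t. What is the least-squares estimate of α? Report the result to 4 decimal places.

From the data, Σt·t = 79, Σt·1/t = 6, Σ1/t·1/t = 1511/900.
For Mᵀy: Σt·y = -175, Σ1/t·y = -52/5.
So MᵀM·[α, β]ᵀ = Mᵀy: [[79, 6]; [6, 1511/900]]·[α, β]ᵀ = [-175, -52/5]ᵀ.
det = 79·(1511/900) − 6² = 86969/900.
α = ((-175)·(1511/900) − 6·(-52/5))/(86969/900) = -208265/86969; β = (79·(-52/5) − 6·(-175))/(86969/900) = 205560/86969.

α = -2.3947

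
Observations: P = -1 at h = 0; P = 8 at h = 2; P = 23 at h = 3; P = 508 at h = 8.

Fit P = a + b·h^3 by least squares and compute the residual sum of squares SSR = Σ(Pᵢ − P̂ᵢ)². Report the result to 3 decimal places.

SSR = 8.200

From the data, Σ1 = 4, Σh^3 = 547, Σh^3·h^3 = 262937.
Right-hand side: ΣP = 538, Σh^3·P = 260781.
Normal equations: [[4, 547]; [547, 262937]]·[a, b]ᵀ = [538, 260781]ᵀ.
Eliminating b: 262937·(row 1) − 547·(row 2) gives 752539·a = 262937·538 − 547·260781 = -1187101, so a = -1187101/752539.
Then b = (260781 − 547·(-1187101/752539))/262937 = 748838/752539.
Residuals: 434562/752539, 1216709/752539, -1723128/752539, 71857/752539; SSR = 6170522/752539.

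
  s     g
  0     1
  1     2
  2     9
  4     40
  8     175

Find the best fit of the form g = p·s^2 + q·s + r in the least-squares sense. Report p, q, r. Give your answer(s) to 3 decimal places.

From the data, Σs^2·s^2 = 4369, Σs^2·s = 585, Σs^2 = 85, Σs·s = 85, Σs = 15, Σ1 = 5.
And Σs^2·g = 11878, Σs·g = 1580, Σg = 227.
XᵀX·[p, q, r]ᵀ = Xᵀg becomes [[4369, 585, 85]; [585, 85, 15]; [85, 15, 5]]·[p, q, r]ᵀ = [11878, 1580, 227]ᵀ.
Row-reducing yields p = 2409/806, q = -8797/4030, r = 74/65.

p = 2.989, q = -2.183, r = 1.138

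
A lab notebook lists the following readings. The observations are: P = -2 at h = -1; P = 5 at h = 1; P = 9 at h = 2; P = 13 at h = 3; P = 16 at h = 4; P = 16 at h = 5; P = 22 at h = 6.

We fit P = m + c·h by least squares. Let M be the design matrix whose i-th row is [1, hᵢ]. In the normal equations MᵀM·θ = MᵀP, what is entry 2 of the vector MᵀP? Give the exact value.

Entry 2 ↔ basis h, so (MᵀP)_{2} = Σᵢ (h)·Pᵢ = (-1)·(-2) + (1)·(5) + (2)·(9) + (3)·(13) + (4)·(16) + (5)·(16) + (6)·(22) = 340.

340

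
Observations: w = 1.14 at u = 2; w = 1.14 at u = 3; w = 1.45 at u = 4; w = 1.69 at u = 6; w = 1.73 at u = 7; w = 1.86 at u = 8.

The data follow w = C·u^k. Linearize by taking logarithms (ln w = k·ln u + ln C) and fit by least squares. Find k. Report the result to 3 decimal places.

k = 0.387

Let Y = ln w. Fitting Y = k·ln u + ln C by least squares:
XᵀX = [[14.9303, 8.9952]; [8.9952, 6]], rhs = [4.0471, 2.3270]ᵀ  (here Σln u = 8.9952, Σ(ln u)² = 14.9303, Σln w = 2.3270, Σln u·ln w = 4.0471).
Solving (det = 8.6686): k = 0.38651, ln C = -0.19161.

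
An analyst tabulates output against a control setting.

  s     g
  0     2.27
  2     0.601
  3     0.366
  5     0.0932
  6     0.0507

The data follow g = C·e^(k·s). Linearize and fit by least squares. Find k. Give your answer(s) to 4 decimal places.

k = -0.6330

Taking logs, ln g = k·s + ln C, so regress ln g on s.
Over the data: Σs = 16.0000, Σ(s)² = 74.0000, Σln g = -6.0493, Σs·ln g = -33.7897.
Normal system: [[74.0000, 16.0000]; [16.0000, 5]]·[k, ln C]ᵀ = [-33.7897, -6.0493]ᵀ.
Slope k = (n·Σs·ln g − Σs·Σln g)/(n·Σ(s)² − (Σs)²) = (5·-33.7897 − 16.0000·-6.0493)/114.0000 = -0.63297; ln C = (Σln g − k·Σs)/n = 0.81565.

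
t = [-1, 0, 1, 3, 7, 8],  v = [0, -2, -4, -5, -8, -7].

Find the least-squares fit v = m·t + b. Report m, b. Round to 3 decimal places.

Setting ∂/∂m … = 0 gives: 124·m + 18·b = -131;  18·m + 6·b = -26.
(Σt·t = 124, Σt = 18, Σ1 = 6, Σt·v = -131, Σv = -26.)
Eliminating b: 6·(row 1) − 18·(row 2) gives 420·m = 6·(-131) − 18·(-26) = -318, so m = -53/70.
Then b = ((-26) − 18·(-53/70))/6 = -433/210.

m = -0.757, b = -2.062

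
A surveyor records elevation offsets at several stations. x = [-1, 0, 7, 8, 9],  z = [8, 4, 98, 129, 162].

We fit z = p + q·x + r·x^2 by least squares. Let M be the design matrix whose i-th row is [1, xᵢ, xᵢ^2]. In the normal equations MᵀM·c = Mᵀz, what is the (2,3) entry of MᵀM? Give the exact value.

1583

Row 2 ↔ basis x, column 3 ↔ basis x^2, so (MᵀM)_{2,3} = Σᵢ (x)·(x^2) = (-1)·(1) + (0)·(0) + (7)·(49) + (8)·(64) + (9)·(81) = 1583.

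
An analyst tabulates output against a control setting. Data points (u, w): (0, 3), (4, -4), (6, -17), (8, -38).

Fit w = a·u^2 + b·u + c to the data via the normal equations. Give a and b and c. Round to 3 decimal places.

Forming XᵀX = [[5648, 792, 116]; [792, 116, 18]; [116, 18, 4]] and Xᵀw = [-3108, -422, -56]ᵀ gives XᵀX·[a, b, c]ᵀ = Xᵀw.
Row-reducing yields a = -151/176, b = 155/88, c = 65/22.

a = -0.858, b = 1.761, c = 2.955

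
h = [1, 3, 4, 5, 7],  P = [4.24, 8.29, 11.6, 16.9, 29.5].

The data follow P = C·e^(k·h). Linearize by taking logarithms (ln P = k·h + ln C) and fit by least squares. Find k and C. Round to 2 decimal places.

Let Y = ln P. Fitting Y = k·h + ln C by least squares:
Sums: Σh = 20.0000, Σ(h)² = 100.0000, Σln P = 12.2223, Σh·ln P = 55.4210.
Normal system: [[100.0000, 20.0000]; [20.0000, 5]]·[k, ln C]ᵀ = [55.4210, 12.2223]ᵀ.
Solving (det = 100.0000): k = 0.32659, ln C = 1.13812, so C = exp(1.13812) = 3.12088.

k = 0.33, C = 3.12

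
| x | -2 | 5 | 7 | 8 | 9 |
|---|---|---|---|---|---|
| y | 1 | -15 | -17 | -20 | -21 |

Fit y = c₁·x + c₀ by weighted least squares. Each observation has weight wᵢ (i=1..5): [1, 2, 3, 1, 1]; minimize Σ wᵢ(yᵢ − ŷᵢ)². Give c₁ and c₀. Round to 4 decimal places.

Sums needed: Σwᵢ·x·x = 346, Σwᵢ·x = 46, Σwᵢ·1 = 8.
For AᵀWy: Σwᵢ·x·y = -858, Σwᵢ·y = -121.
Δ = 346·8 − 46² = 652.
c₁ = ((-858)·8 − 46·(-121))/652 = -649/326; c₀ = (346·(-121) − 46·(-858))/652 = -1199/326.

c₁ = -1.9908, c₀ = -3.6779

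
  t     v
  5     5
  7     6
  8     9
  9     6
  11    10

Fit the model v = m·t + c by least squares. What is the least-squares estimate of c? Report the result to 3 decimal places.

The normal equations are: 340·m + 40·c = 303;  40·m + 5·c = 36.
det = 340·5 − 40² = 100.
m = (303·5 − 40·36)/100 = 3/4; c = (340·36 − 40·303)/100 = 6/5.

c = 1.200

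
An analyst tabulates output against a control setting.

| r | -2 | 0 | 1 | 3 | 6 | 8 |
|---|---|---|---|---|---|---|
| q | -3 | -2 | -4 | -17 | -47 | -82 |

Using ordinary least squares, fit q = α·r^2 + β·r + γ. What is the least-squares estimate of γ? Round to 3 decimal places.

From the data, Σr^2·r^2 = 5490, Σr^2·r = 748, Σr^2 = 114, Σr·r = 114, Σr = 16, Σ1 = 6.
Moment sums: Σr^2·q = -7109, Σr·q = -987, Σq = -155.
Row-reducing yields α = -10581/9994, β = -14513/9994, γ = -9219/4997.

γ = -1.845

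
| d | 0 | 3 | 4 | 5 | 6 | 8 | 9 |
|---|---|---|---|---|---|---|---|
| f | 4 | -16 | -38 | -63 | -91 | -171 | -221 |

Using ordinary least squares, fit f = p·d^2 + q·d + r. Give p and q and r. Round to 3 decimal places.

With design matrix A, AᵀA = [[12915, 1673, 231]; [1673, 231, 35]; [231, 35, 7]] and Aᵀf = [-34448, -4418, -596]ᵀ.
Inverting the 3×3 Gram matrix, [p, q, r]ᵀ = [-2957/1001, 1648/1001, 4113/1001]ᵀ.

p = -2.954, q = 1.646, r = 4.109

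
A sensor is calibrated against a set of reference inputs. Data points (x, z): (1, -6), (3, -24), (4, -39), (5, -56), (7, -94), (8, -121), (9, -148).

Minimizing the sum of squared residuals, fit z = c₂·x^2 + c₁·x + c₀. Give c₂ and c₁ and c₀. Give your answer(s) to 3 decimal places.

Normal-equation sums: Σx^2·x^2 = 14021, Σx^2·x = 1801, Σx^2 = 245, Σx·x = 245, Σx = 37, Σ1 = 7.
And Σx^2·z = -26584, Σx·z = -3472, Σz = -488.
Normal equations: [[14021, 1801, 245]; [1801, 245, 37]; [245, 37, 7]]·[c₂, c₁, c₀]ᵀ = [-26584, -3472, -488]ᵀ.
Inverting the 3×3 Gram matrix, [c₂, c₁, c₀]ᵀ = [-1133/822, -3245/822, -83/137]ᵀ.

c₂ = -1.378, c₁ = -3.948, c₀ = -0.606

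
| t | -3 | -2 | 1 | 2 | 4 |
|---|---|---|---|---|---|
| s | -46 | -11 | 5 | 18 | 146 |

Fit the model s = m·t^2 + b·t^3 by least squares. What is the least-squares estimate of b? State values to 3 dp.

b = 2.027

With design matrix X, XᵀX = [[370, 782]; [782, 4954]] and Xᵀs = [1955, 10823]ᵀ.
Δ = 370·4954 − 782² = 1221456.
m = (1955·4954 − 782·10823)/1221456 = 305371/305364; b = (370·10823 − 782·1955)/1221456 = 618925/305364.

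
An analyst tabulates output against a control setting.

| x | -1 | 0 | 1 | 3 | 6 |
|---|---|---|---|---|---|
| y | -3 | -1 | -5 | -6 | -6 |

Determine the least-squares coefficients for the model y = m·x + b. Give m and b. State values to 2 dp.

The normal system AᵀA·[m, b]ᵀ = Aᵀy is [[47, 9]; [9, 5]]·[m, b]ᵀ = [-56, -21]ᵀ.
det = 47·5 − 9² = 154.
m = ((-56)·5 − 9·(-21))/154 = -13/22; b = (47·(-21) − 9·(-56))/154 = -69/22.

m = -0.59, b = -3.14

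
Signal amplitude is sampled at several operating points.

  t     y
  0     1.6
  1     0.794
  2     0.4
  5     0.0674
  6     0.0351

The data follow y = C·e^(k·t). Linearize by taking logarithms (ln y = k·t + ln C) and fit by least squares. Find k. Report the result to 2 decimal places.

Let Y = ln y. Fitting Y = k·t + ln C by least squares:
Σt = 14.0000, Σ(t)² = 66.0000, Σln y = -6.7236, Σt·ln y = -35.6461.
Equations: 66.0000·k + 14.0000·ln C = -35.6461;  14.0000·k + 5·ln C = -6.7236.
Slope k = (n·Σt·ln y − Σt·Σln y)/(n·Σ(t)² − (Σt)²) = (5·-35.6461 − 14.0000·-6.7236)/134.0000 = -0.62761; ln C = (Σln y − k·Σt)/n = 0.41259.

k = -0.63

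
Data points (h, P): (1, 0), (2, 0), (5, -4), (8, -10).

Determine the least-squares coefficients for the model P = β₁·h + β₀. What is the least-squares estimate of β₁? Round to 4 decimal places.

Sums needed: Σh·h = 94, Σh = 16, Σ1 = 4.
Moment sums: Σh·P = -100, ΣP = -14.
AᵀA·[β₁, β₀]ᵀ = AᵀP becomes [[94, 16]; [16, 4]]·[β₁, β₀]ᵀ = [-100, -14]ᵀ.
Eliminating β₀: 4·(row 1) − 16·(row 2) gives 120·β₁ = 4·(-100) − 16·(-14) = -176, so β₁ = -22/15.
Then β₀ = ((-14) − 16·(-22/15))/4 = 71/30.

β₁ = -1.4667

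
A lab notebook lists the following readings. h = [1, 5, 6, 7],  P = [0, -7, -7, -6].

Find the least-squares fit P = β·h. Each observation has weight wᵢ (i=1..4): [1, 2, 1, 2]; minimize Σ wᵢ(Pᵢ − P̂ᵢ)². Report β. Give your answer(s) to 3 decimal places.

Normal-equation sums: Σwᵢ·h·h = 185.
Moment sums: Σwᵢ·h·P = -196.
So XᵀWX·[β]ᵀ = XᵀWP: [[185]]·[β]ᵀ = [-196]ᵀ.
Hence β = -196 / 185 ≈ -1.05946.

β = -1.059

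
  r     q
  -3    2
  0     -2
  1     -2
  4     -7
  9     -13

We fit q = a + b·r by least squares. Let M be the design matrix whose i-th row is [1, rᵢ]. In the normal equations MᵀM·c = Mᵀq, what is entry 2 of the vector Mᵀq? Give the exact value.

Entry 2 ↔ basis r, so (Mᵀq)_{2} = Σᵢ (r)·qᵢ = (-3)·(2) + (0)·(-2) + (1)·(-2) + (4)·(-7) + (9)·(-13) = -153.

-153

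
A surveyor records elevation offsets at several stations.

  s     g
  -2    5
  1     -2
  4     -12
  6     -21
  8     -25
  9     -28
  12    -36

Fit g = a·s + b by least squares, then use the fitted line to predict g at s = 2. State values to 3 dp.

ĝ = -6.595

Forming XᵀX = [[346, 38]; [38, 7]] and Xᵀg = [-1070, -119]ᵀ gives XᵀX·[a, b]ᵀ = Xᵀg.
det = 346·7 − 38² = 978.
a = ((-1070)·7 − 38·(-119))/978 = -1484/489; b = (346·(-119) − 38·(-1070))/978 = -257/489.
At s = 2: ĝ = (-1484/489)·(2) + (-257/489)·(1) = -1075/163.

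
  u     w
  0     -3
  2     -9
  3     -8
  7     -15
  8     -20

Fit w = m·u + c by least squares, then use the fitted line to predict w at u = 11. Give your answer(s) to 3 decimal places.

Compute the Gram sums: Σu·u = 126, Σu = 20, Σ1 = 5.
For Aᵀw: Σu·w = -307, Σw = -55.
Normal equations: [[126, 20]; [20, 5]]·[m, c]ᵀ = [-307, -55]ᵀ.
det = 126·5 − 20² = 230.
m = ((-307)·5 − 20·(-55))/230 = -87/46; c = (126·(-55) − 20·(-307))/230 = -79/23.
At u = 11: ŵ = (-87/46)·(11) + (-79/23)·(1) = -1115/46.

ŵ = -24.239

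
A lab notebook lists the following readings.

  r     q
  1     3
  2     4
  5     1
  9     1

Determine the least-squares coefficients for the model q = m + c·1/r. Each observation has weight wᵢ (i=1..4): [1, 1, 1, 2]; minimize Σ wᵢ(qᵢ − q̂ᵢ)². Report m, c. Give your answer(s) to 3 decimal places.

The normal system MᵀWM·[m, c]ᵀ = MᵀWq is [[5, 173/90]; [173/90, 10649/8100]]·[m, c]ᵀ = [10, 244/45]ᵀ.
Eliminating c: (10649/8100)·(row 1) − (173/90)·(row 2) gives (1943/675)·m = (10649/8100)·10 − (173/90)·(244/45) = 11033/4050, so m = 11033/11658.
Then c = ((244/45) − (173/90)·(11033/11658))/(10649/8100) = 5325/1943.

m = 0.946, c = 2.741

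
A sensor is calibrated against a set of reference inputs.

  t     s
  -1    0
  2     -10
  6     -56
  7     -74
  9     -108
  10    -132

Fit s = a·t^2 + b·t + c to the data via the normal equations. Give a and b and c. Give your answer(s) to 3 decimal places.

a = -0.989, b = -3.130, c = -1.436

Entries of MᵀM: Σt^2·t^2 = 20275, Σt^2·t = 2295, Σt^2 = 271, Σt·t = 271, Σt = 33, Σ1 = 6.
For Mᵀs: Σt^2·s = -27630, Σt·s = -3166, Σs = -380.
So MᵀM·[a, b, c]ᵀ = Mᵀs: [[20275, 2295, 271]; [2295, 271, 33]; [271, 33, 6]]·[a, b, c]ᵀ = [-27630, -3166, -380]ᵀ.
Row-reducing yields a = -106687/107846, b = -337571/107846, c = -77455/53923.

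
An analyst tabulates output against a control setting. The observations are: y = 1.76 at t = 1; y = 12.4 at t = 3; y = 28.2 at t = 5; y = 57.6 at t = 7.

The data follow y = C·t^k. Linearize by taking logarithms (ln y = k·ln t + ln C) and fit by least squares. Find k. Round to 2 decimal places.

With ln yᵢ as the transformed response and ln tᵢ as the regressor:
AᵀA = [[7.5838, 4.6540]; [4.6540, 4]], rhs = [16.0282, 10.4759]ᵀ  (here Σln t = 4.6540, Σ(ln t)² = 7.5838, Σln y = 10.4759, Σln t·ln y = 16.0282).
Slope k = (n·Σln t·ln y − Σln t·Σln y)/(n·Σ(ln t)² − (Σln t)²) = (4·16.0282 − 4.6540·10.4759)/8.6759 = 1.77026; ln C = (Σln y − k·Σln t)/n = 0.55928.

k = 1.77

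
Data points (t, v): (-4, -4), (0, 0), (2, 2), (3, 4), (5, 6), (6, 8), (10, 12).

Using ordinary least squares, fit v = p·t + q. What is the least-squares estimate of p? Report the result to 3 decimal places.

With design matrix X, XᵀX = [[190, 22]; [22, 7]] and Xᵀv = [230, 28]ᵀ.
Eliminating q: 7·(row 1) − 22·(row 2) gives 846·p = 7·230 − 22·28 = 994, so p = 497/423.
Then q = (28 − 22·(497/423))/7 = 130/423.

p = 1.175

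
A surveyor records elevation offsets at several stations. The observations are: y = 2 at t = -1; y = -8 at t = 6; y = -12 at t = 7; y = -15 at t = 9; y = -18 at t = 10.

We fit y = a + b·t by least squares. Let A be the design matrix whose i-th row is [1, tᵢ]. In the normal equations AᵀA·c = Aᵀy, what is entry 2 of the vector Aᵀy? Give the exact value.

Entry 2 ↔ basis t, so (Aᵀy)_{2} = Σᵢ (t)·yᵢ = (-1)·(2) + (6)·(-8) + (7)·(-12) + (9)·(-15) + (10)·(-18) = -449.

-449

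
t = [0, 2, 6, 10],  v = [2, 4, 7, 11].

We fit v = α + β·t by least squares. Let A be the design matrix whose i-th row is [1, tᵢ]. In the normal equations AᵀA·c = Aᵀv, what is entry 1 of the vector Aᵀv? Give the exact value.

Entry 1 ↔ basis 1, so (Aᵀv)_{1} = Σᵢ vᵢ = (1)·(2) + (1)·(4) + (1)·(7) + (1)·(11) = 24.

24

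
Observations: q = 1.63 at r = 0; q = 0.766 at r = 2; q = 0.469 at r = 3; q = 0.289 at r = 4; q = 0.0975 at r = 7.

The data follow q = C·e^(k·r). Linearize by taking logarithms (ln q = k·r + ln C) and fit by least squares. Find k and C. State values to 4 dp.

k = -0.4079, C = 1.6231

With ln qᵢ as the transformed response and rᵢ as the regressor:
Σr = 16.0000, Σ(r)² = 78.0000, Σln q = -4.1044, Σr·ln q = -24.0652.
Equations: 78.0000·k + 16.0000·ln C = -24.0652;  16.0000·k + 5·ln C = -4.1044.
Δ = 78.0000·5 − (16.0000)² = 134.0000; k = (-24.0652·5 − 16.0000·-4.1044)/134.0000 = -0.40788, ln C = (78.0000·-4.1044 − 16.0000·-24.0652)/134.0000 = 0.48435, so C = exp(0.48435) = 1.62311.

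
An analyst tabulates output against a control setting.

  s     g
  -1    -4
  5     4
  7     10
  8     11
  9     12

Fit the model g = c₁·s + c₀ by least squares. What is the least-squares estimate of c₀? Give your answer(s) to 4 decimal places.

c₀ = -2.7215

Entries of AᵀA: Σs·s = 220, Σs = 28, Σ1 = 5.
Moment sums: Σs·g = 290, Σg = 33.
AᵀA·[c₁, c₀]ᵀ = Aᵀg becomes [[220, 28]; [28, 5]]·[c₁, c₀]ᵀ = [290, 33]ᵀ.
Determinant 220·5 − 28² = 316.
c₁ = (290·5 − 28·33)/316 = 263/158; c₀ = (220·33 − 28·290)/316 = -215/79.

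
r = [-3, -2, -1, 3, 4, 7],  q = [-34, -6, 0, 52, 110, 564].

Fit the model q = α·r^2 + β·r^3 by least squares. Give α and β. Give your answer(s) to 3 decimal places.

Entries of AᵀA: Σr^2·r^2 = 2836, Σr^2·r^3 = 17798, Σr^3·r^3 = 123268.
Moment sums: Σr^2·q = 29534, Σr^3·q = 202862.
Δ = 2836·123268 − 17798² = 32819244.
α = (29534·123268 − 17798·202862)/32819244 = 7514809/8204811; β = (2836·202862 − 17798·29534)/32819244 = 12417625/8204811.

α = 0.916, β = 1.513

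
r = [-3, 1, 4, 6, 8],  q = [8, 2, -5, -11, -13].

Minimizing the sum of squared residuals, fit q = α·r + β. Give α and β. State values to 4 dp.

α = -2.0214, β = 2.6684

Entries of XᵀX: Σr·r = 126, Σr = 16, Σ1 = 5.
Right-hand side: Σr·q = -212, Σq = -19.
Eliminating β: 5·(row 1) − 16·(row 2) gives 374·α = 5·(-212) − 16·(-19) = -756, so α = -378/187.
Then β = ((-19) − 16·(-378/187))/5 = 499/187.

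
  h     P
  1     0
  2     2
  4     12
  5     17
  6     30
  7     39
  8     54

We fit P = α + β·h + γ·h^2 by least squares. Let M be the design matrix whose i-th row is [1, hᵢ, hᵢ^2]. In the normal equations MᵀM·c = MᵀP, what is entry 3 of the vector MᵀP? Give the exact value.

Entry 3 ↔ basis h^2, so (MᵀP)_{3} = Σᵢ (h^2)·Pᵢ = (1)·(0) + (4)·(2) + (16)·(12) + (25)·(17) + (36)·(30) + (49)·(39) + (64)·(54) = 7072.

7072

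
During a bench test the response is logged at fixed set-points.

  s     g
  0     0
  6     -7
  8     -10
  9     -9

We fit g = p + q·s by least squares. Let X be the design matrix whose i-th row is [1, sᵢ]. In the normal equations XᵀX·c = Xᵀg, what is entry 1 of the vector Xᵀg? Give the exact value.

Entry 1 ↔ basis 1, so (Xᵀg)_{1} = Σᵢ gᵢ = (1)·(0) + (1)·(-7) + (1)·(-10) + (1)·(-9) = -26.

-26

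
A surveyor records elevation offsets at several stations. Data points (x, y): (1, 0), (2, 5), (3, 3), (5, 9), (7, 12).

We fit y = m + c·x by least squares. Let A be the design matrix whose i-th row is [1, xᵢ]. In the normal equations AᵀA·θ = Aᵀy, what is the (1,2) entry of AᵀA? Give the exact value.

18

Row 1 ↔ basis 1, column 2 ↔ basis x, so (AᵀA)_{1,2} = Σᵢ x = (1)·(1) + (1)·(2) + (1)·(3) + (1)·(5) + (1)·(7) = 18.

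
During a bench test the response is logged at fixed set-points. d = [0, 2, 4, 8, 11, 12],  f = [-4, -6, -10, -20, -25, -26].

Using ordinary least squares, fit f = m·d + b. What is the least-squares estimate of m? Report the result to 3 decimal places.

m = -1.968

Setting ∂/∂m … = 0 gives: 349·m + 37·b = -799;  37·m + 6·b = -91.
(Σd·d = 349, Σd = 37, Σ1 = 6, Σd·f = -799, Σf = -91.)
Δ = 349·6 − 37² = 725.
m = ((-799)·6 − 37·(-91))/725 = -1427/725; b = (349·(-91) − 37·(-799))/725 = -2196/725.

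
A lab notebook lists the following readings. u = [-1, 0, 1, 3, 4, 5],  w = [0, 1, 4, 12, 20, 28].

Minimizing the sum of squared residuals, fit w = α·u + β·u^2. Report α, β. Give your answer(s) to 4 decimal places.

α = 1.7650, β = 0.7788

The normal equations are: 52·α + 216·β = 260;  216·α + 964·β = 1132.
Eliminating β: 964·(row 1) − 216·(row 2) gives 3472·α = 964·260 − 216·1132 = 6128, so α = 383/217.
Then β = (1132 − 216·(383/217))/964 = 169/217.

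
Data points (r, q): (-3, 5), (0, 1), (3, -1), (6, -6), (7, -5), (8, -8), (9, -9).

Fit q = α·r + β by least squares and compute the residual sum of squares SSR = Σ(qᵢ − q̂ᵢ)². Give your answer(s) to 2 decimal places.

SSR = 3.86

The normal equations are: 248·α + 30·β = -234;  30·α + 7·β = -23.
(Σr·r = 248, Σr = 30, Σ1 = 7, Σr·q = -234, Σq = -23.)
det = 248·7 − 30² = 836.
α = ((-234)·7 − 30·(-23))/836 = -237/209; β = (248·(-23) − 30·(-234))/836 = 329/209.
Residuals: 5/209, -120/209, 173/209, -161/209, 15/11, -105/209, -7/19; SSR = 806/209.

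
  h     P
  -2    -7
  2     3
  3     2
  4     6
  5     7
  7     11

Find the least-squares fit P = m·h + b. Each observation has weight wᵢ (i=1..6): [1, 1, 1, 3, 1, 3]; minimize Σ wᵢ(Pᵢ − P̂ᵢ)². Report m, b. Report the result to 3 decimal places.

m = 1.951, b = -2.398

Sums needed: Σwᵢ·h·h = 237, Σwᵢ·h = 41, Σwᵢ·1 = 10.
Right-hand side: Σwᵢ·h·P = 364, Σwᵢ·P = 56.
det = 237·10 − 41² = 689.
m = (364·10 − 41·56)/689 = 1344/689; b = (237·56 − 41·364)/689 = -1652/689.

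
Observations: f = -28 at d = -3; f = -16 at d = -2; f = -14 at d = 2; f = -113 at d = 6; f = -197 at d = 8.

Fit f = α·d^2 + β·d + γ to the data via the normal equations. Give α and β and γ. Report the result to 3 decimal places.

From the data, Σd^2·d^2 = 5505, Σd^2·d = 701, Σd^2 = 117, Σd·d = 117, Σd = 11, Σ1 = 5.
For Mᵀf: Σd^2·f = -17048, Σd·f = -2166, Σf = -368.
So MᵀM·[α, β, γ]ᵀ = Mᵀf: [[5505, 701, 117]; [701, 117, 11]; [117, 11, 5]]·[α, β, γ]ᵀ = [-17048, -2166, -368]ᵀ.
Solving the 3×3 system (Gaussian elimination) gives α = -226545/75019, β = -13582/75019, γ = -3885/1531.

α = -3.020, β = -0.181, γ = -2.538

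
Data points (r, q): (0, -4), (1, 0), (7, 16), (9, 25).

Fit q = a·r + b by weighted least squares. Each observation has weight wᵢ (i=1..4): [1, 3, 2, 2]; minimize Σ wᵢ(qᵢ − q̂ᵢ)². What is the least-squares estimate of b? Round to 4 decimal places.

b = -3.4994

With design matrix A, AᵀWA = [[263, 35]; [35, 8]] and AᵀWq = [674, 78]ᵀ.
Determinant 263·8 − 35² = 879.
a = (674·8 − 35·78)/879 = 2662/879; b = (263·78 − 35·674)/879 = -3076/879.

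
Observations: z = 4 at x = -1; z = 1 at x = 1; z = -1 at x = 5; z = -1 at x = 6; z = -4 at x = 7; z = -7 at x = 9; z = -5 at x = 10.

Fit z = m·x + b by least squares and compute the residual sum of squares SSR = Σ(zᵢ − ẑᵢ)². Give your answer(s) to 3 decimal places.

SSR = 8.440

Normal-equation sums: Σx·x = 293, Σx = 37, Σ1 = 7.
And Σx·z = -155, Σz = -13.
So AᵀA·[m, b]ᵀ = Aᵀz: [[293, 37]; [37, 7]]·[m, b]ᵀ = [-155, -13]ᵀ.
Δ = 293·7 − 37² = 682.
m = ((-155)·7 − 37·(-13))/682 = -302/341; b = (293·(-13) − 37·(-155))/682 = 963/341.
Residuals: 9/31, -320/341, 206/341, 508/341, -213/341, -632/341, 32/31; SSR = 2878/341.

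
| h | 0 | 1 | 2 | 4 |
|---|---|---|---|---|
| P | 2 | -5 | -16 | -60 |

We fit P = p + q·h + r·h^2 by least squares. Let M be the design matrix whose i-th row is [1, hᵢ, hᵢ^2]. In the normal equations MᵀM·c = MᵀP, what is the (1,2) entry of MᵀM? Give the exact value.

7

Row 1 ↔ basis 1, column 2 ↔ basis h, so (MᵀM)_{1,2} = Σᵢ h = (1)·(0) + (1)·(1) + (1)·(2) + (1)·(4) = 7.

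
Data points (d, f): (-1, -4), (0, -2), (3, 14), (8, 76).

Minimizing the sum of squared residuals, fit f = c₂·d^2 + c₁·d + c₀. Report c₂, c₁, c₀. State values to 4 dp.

The normal system XᵀX·[c₂, c₁, c₀]ᵀ = Xᵀf is [[4178, 538, 74]; [538, 74, 10]; [74, 10, 4]]·[c₂, c₁, c₀]ᵀ = [4986, 654, 84]ᵀ.
Row-reducing yields c₂ = 953/1086, c₁ = 2975/1086, c₀ = -377/181.

c₂ = 0.8775, c₁ = 2.7394, c₀ = -2.0829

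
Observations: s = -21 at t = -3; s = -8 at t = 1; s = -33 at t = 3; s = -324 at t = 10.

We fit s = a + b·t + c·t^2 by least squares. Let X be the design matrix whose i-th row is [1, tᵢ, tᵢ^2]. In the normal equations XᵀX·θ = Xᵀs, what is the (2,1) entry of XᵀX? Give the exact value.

11

Row 2 ↔ basis t, column 1 ↔ basis 1, so (XᵀX)_{2,1} = Σᵢ t = (-3)·(1) + (1)·(1) + (3)·(1) + (10)·(1) = 11.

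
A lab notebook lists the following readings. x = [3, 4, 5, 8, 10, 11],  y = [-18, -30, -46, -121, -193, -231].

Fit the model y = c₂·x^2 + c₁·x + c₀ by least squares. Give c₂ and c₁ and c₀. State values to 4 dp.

Forming AᵀA = [[29699, 3059, 335]; [3059, 335, 41]; [335, 41, 6]] and Aᵀy = [-56787, -5843, -639]ᵀ gives AᵀA·[c₂, c₁, c₀]ᵀ = Aᵀy.
Row-reducing yields c₂ = -7817/3840, c₁ = 6347/3840, c₀ = -2647/640.

c₂ = -2.0357, c₁ = 1.6529, c₀ = -4.1359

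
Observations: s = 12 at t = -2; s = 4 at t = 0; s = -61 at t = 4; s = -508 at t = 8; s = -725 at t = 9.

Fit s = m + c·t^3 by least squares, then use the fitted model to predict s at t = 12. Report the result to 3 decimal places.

ŝ = -1723.578

Forming AᵀA = [[5, 1297]; [1297, 797745]] and Aᵀs = [-1278, -792621]ᵀ gives AᵀA·[m, c]ᵀ = Aᵀs.
Determinant 5·797745 − 1297² = 2306516.
m = ((-1278)·797745 − 1297·(-792621))/2306516 = 8511327/2306516; c = (5·(-792621) − 1297·(-1278))/2306516 = -2305539/2306516.
At t = 12: ŝ = (8511327/2306516)·(1) + (-2305539/2306516)·(1728) = -3975460065/2306516.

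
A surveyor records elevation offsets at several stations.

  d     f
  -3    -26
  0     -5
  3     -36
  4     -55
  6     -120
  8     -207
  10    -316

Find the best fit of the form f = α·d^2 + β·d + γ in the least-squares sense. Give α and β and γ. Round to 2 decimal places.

α = -2.98, β = -1.43, γ = -3.92

With design matrix A, AᵀA = [[15810, 1792, 234]; [1792, 234, 28]; [234, 28, 7]] and Aᵀf = [-50606, -5786, -765]ᵀ.
Inverting the 3×3 Gram matrix, [α, β, γ]ᵀ = [-1261028/423089, -605743/423089, -1660247/423089]ᵀ.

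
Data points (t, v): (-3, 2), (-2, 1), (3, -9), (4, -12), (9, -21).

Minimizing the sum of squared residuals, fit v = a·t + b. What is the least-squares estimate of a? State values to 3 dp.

a = -1.964

Compute the Gram sums: Σt·t = 119, Σt = 11, Σ1 = 5.
And Σt·v = -272, Σv = -39.
So MᵀM·[a, b]ᵀ = Mᵀv: [[119, 11]; [11, 5]]·[a, b]ᵀ = [-272, -39]ᵀ.
Eliminating b: 5·(row 1) − 11·(row 2) gives 474·a = 5·(-272) − 11·(-39) = -931, so a = -931/474.
Then b = ((-39) − 11·(-931/474))/5 = -1649/474.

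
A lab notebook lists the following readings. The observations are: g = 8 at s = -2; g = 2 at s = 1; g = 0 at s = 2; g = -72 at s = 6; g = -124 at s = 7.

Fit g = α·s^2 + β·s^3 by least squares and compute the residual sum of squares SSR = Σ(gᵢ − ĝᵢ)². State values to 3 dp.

SSR = 2.495

Setting ∂/∂α … = 0 gives: 3730·α + 24584·β = -8634;  24584·α + 164434·β = -58146.
(Σs^2·s^2 = 3730, Σs^2·s^3 = 24584, Σs^3·s^3 = 164434, Σs^2·g = -8634, Σs^3·g = -58146.)
Eliminating β: 164434·(row 1) − 24584·(row 2) gives 8965764·α = 164434·(-8634) − 24584·(-58146) = 9738108, so α = 270503/249049.
Then β = ((-58146) − 24584·(270503/249049))/164434 = -128509/249049.
Residuals: -117692/249049, 356104/249049, -53940/249049, 88308/249049, -58136/249049; SSR = 621360/249049.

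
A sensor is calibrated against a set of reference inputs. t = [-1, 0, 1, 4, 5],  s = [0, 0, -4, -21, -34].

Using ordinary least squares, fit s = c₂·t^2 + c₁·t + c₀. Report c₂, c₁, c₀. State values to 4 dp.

Forming AᵀA = [[883, 189, 43]; [189, 43, 9]; [43, 9, 5]] and Aᵀs = [-1190, -258, -59]ᵀ gives AᵀA·[c₂, c₁, c₀]ᵀ = Aᵀs.
Solving the 3×3 system (Gaussian elimination) gives c₂ = -1691/1624, c₁ = -2157/1624, c₀ = -369/812.

c₂ = -1.0413, c₁ = -1.3282, c₀ = -0.4544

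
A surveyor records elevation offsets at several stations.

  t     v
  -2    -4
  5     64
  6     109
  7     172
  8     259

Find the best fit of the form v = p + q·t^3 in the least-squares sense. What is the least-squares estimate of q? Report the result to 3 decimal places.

With design matrix A, AᵀA = [[5, 1188]; [1188, 442138]] and Aᵀv = [600, 223180]ᵀ.
Δ = 5·442138 − 1188² = 799346.
p = (600·442138 − 1188·223180)/799346 = 72480/399673; q = (5·223180 − 1188·600)/799346 = 201550/399673.

q = 0.504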